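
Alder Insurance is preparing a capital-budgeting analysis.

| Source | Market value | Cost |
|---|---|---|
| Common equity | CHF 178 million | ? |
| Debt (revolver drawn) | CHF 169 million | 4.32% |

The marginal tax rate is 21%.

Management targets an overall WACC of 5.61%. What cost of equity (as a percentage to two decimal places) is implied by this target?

7.70%

Total capital V = 178 + 169 = 347.
Equity weight = 178/347 = 0.5130.
Revolver drawn weight = 169/347 = 0.4870.
Debt contribution = 0.4870 × 4.32% × (1 − 21%) = 1.6621%.
Required equity contribution = 5.61% − 1.6621% = 3.9479%.
Re = 3.9479% / 0.5130 = 7.6961%.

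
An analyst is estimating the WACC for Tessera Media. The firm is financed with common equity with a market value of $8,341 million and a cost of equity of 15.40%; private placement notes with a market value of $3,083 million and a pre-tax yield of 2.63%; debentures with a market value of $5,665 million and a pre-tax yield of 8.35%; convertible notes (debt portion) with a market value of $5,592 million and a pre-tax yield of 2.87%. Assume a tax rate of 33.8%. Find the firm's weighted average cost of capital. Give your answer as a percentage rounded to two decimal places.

7.75%

Total capital V = 8341 + 3083 + 5665 + 5592 = 22681.
Equity: weight = 8341/22681 = 0.3678; cost = 15.4%.
Private placement notes: weight = 3083/22681 = 0.1359; after-tax cost = 2.63% × (1 − 33.8%) = 1.7411%.
Debentures: weight = 5665/22681 = 0.2498; after-tax cost = 8.35% × (1 − 33.8%) = 5.5277%.
Convertible notes (debt portion): weight = 5592/22681 = 0.2465; after-tax cost = 2.87% × (1 − 33.8%) = 1.8999%.
WACC = 0.3678 × 15.4000% + 0.1359 × 1.7411% + 0.2498 × 5.5277% + 0.2465 × 1.8999% = 7.7491%.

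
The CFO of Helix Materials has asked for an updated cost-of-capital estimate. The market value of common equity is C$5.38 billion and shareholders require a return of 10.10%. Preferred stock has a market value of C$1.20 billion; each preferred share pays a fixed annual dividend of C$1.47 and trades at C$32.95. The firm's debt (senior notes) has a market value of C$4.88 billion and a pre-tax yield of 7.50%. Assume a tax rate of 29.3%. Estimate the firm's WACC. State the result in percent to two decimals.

7.47%

Cost of preferred: Rp = 1.47 / 32.95 = 4.4613%.
Total capital V = 5.38 + 1.2 + 4.88 = 11.46.
Equity: weight = 5.38/11.46 = 0.4695; cost = 10.1%.
Preferred: weight = 1.2/11.46 = 0.1047; cost = 4.4613%.
Senior notes: weight = 4.88/11.46 = 0.4258; after-tax cost = 7.5% × (1 − 29.3%) = 5.3025%.
WACC = 0.4695 × 10.1000% + 0.1047 × 4.4613% + 0.4258 × 5.3025% = 7.4666%.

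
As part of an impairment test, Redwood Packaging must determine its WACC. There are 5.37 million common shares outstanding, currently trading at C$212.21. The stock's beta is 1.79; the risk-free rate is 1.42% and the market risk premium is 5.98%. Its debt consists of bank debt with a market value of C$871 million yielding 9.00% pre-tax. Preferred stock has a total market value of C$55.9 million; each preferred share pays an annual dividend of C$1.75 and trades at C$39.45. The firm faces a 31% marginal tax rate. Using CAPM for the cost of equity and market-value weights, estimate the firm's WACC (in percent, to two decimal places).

9.42%

Cost of equity via CAPM: Re = 1.42% + 1.79 × 5.98% = 12.1242%.
Cost of preferred: Rp = 1.75 / 39.45 = 4.4360%.
Market value of equity E = 212.21 × 5.37m = 1139.5677m.
Total capital V = 1139.5677 + 55.9 + 871 = 2066.4677.
Equity: weight = 1139.5677/2066.4677 = 0.5515; cost = 12.1242%.
Preferred: weight = 55.9/2066.4677 = 0.0271; cost = 4.436%.
Bank debt: weight = 871/2066.4677 = 0.4215; after-tax cost = 9% × (1 − 31%) = 6.2100%.
WACC = 0.5515 × 12.1242% + 0.0271 × 4.4360% + 0.4215 × 6.2100% = 9.4234%.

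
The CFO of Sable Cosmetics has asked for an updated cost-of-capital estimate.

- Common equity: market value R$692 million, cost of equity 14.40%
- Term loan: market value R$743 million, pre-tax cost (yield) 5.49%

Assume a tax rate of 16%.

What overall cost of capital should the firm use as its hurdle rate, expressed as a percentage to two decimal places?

9.33%

Total capital V = 692 + 743 = 1435.
Equity: weight = 692/1435 = 0.4822; cost = 14.4%.
Term loan: weight = 743/1435 = 0.5178; after-tax cost = 5.49% × (1 − 16%) = 4.6116%.
WACC = 0.4822 × 14.4000% + 0.5178 × 4.6116% = 9.3319%.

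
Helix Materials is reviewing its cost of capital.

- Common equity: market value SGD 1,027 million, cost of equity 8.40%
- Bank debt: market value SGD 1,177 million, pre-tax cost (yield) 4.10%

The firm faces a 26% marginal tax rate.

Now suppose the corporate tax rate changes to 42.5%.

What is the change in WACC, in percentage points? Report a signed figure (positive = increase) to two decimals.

-0.36 pp

Current WACC:
Total capital V = 1027 + 1177 = 2204.
Equity: weight = 1027/2204 = 0.4660; cost = 8.4%.
Bank debt: weight = 1177/2204 = 0.5340; after-tax cost = 4.1% × (1 − 26%) = 3.0340%.
WACC = 0.4660 × 8.4000% + 0.5340 × 3.0340% = 5.5344%.
After the change:
Total capital V = 1027 + 1177 = 2204.
Equity: weight = 1027/2204 = 0.4660; cost = 8.4%.
Bank debt: weight = 1177/2204 = 0.5340; after-tax cost = 4.1% × (1 − 42.5%) = 2.3575%.
WACC = 0.4660 × 8.4000% + 0.5340 × 2.3575% = 5.1731%.
Change in WACC = 5.1731% − 5.5344% = -0.3613 pp.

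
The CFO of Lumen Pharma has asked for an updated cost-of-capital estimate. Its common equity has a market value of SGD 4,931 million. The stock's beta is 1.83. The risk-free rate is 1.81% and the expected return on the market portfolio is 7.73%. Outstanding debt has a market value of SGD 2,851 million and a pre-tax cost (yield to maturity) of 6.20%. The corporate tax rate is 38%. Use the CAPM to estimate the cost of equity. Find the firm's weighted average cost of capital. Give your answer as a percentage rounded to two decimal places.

Market risk premium = 7.73% − 1.81% = 5.92%.
Cost of equity via CAPM: Re = 1.81% + 1.83 × 5.92% = 12.6436%.
Total capital V = 4931 + 2851 = 7782.
Equity: weight = 4931/7782 = 0.6336; cost = 12.6436%.
Debt: weight = 2851/7782 = 0.3664; after-tax cost = 6.2% × (1 − 38%) = 3.8440%.
WACC = 0.6336 × 12.6436% + 0.3664 × 3.8440% = 9.4198%.

9.42%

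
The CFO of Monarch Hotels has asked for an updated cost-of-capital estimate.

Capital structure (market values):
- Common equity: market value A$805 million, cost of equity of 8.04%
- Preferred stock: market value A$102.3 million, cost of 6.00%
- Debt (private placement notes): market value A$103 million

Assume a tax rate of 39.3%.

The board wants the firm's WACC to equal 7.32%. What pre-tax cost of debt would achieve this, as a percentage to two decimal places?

Total capital V = 805 + 102.3 + 103 = 1010.3.
Equity weight = 805/1010.3 = 0.7968.
Preferred weight = 102.3/1010.3 = 0.1013.
Private placement notes weight = 103/1010.3 = 0.1019.
Equity contribution = 0.7968 × 8.04% = 6.4062%.
Preferred contribution = 0.1013 × 6% = 0.6075%.
Remaining for debt = 7.32% − 7.0138% = 0.3062%.
Rd × (1 − 39.3%) × 0.1019 = 0.3062%  ⇒  Rd = 4.9487%.

4.95%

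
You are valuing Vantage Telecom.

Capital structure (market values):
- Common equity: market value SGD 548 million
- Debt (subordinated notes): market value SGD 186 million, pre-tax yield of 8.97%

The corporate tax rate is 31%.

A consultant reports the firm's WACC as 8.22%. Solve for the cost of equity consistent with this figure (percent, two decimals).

Total capital V = 548 + 186 = 734.
Equity weight = 548/734 = 0.7466.
Subordinated notes weight = 186/734 = 0.2534.
Debt contribution = 0.2534 × 8.97% × (1 − 31%) = 1.5684%.
Required equity contribution = 8.22% − 1.5684% = 6.6516%.
Re = 6.6516% / 0.7466 = 8.9093%.

8.91%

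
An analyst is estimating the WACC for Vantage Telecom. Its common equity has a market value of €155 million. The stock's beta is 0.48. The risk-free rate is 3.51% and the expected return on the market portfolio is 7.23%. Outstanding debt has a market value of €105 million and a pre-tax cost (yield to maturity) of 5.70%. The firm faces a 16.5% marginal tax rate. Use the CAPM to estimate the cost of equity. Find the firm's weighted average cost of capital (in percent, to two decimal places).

Market risk premium = 7.23% − 3.51% = 3.72%.
Cost of equity via CAPM: Re = 3.51% + 0.48 × 3.72% = 5.2956%.
Total capital V = 155 + 105 = 260.
Equity: weight = 155/260 = 0.5962; cost = 5.2956%.
Debt: weight = 105/260 = 0.4038; after-tax cost = 5.7% × (1 − 16.5%) = 4.7595%.
WACC = 0.5962 × 5.2956% + 0.4038 × 4.7595% = 5.0791%.

5.08%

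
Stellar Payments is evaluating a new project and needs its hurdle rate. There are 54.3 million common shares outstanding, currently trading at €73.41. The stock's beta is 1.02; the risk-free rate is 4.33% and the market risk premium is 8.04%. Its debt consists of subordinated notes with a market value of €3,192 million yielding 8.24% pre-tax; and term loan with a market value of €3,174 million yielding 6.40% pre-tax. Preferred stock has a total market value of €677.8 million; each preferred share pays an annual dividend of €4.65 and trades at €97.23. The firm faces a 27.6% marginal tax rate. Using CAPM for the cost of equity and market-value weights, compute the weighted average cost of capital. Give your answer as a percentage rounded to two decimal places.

Cost of equity via CAPM: Re = 4.33% + 1.02 × 8.04% = 12.5308%.
Cost of preferred: Rp = 4.65 / 97.23 = 4.7825%.
Market value of equity E = 73.41 × 54.3m = 3986.163m.
Total capital V = 3986.163 + 677.8 + 3192 + 3174 = 11029.963.
Equity: weight = 3986.163/11029.963 = 0.3614; cost = 12.5308%.
Preferred: weight = 677.8/11029.963 = 0.0615; cost = 4.7825%.
Subordinated notes: weight = 3192/11029.963 = 0.2894; after-tax cost = 8.24% × (1 − 27.6%) = 5.9658%.
Term loan: weight = 3174/11029.963 = 0.2878; after-tax cost = 6.4% × (1 − 27.6%) = 4.6336%.
WACC = 0.3614 × 12.5308% + 0.0615 × 4.7825% + 0.2894 × 5.9658% + 0.2878 × 4.6336% = 7.8823%.

7.88%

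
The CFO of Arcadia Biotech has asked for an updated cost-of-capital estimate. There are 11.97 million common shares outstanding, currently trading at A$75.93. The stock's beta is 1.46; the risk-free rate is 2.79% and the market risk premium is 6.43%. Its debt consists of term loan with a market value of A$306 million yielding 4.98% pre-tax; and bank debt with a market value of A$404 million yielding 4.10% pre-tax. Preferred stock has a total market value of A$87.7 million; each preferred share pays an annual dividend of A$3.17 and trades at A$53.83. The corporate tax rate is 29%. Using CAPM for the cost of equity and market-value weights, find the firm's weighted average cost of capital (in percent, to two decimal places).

8.11%

Cost of equity via CAPM: Re = 2.79% + 1.46 × 6.43% = 12.1778%.
Cost of preferred: Rp = 3.17 / 53.83 = 5.8889%.
Market value of equity E = 75.93 × 11.97m = 908.8821m.
Total capital V = 908.8821 + 87.7 + 306 + 404 = 1706.5821.
Equity: weight = 908.8821/1706.5821 = 0.5326; cost = 12.1778%.
Preferred: weight = 87.7/1706.5821 = 0.0514; cost = 5.8889%.
Term loan: weight = 306/1706.5821 = 0.1793; after-tax cost = 4.98% × (1 − 29%) = 3.5358%.
Bank debt: weight = 404/1706.5821 = 0.2367; after-tax cost = 4.1% × (1 − 29%) = 2.9110%.
WACC = 0.5326 × 12.1778% + 0.0514 × 5.8889% + 0.1793 × 3.5358% + 0.2367 × 2.9110% = 8.1113%.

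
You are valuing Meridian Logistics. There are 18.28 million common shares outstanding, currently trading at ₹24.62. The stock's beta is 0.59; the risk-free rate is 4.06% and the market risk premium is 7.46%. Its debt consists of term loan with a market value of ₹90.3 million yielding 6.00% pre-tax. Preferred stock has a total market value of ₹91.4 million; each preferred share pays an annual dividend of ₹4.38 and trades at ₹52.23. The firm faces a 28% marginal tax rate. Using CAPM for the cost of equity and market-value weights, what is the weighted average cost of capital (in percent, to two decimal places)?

Cost of equity via CAPM: Re = 4.06% + 0.59 × 7.46% = 8.4614%.
Cost of preferred: Rp = 4.38 / 52.23 = 8.3860%.
Market value of equity E = 24.62 × 18.28m = 450.0536m.
Total capital V = 450.0536 + 91.4 + 90.3 = 631.7536.
Equity: weight = 450.0536/631.7536 = 0.7124; cost = 8.4614%.
Preferred: weight = 91.4/631.7536 = 0.1447; cost = 8.386%.
Term loan: weight = 90.3/631.7536 = 0.1429; after-tax cost = 6% × (1 − 28%) = 4.3200%.
WACC = 0.7124 × 8.4614% + 0.1447 × 8.3860% + 0.1429 × 4.3200% = 7.8585%.

7.86%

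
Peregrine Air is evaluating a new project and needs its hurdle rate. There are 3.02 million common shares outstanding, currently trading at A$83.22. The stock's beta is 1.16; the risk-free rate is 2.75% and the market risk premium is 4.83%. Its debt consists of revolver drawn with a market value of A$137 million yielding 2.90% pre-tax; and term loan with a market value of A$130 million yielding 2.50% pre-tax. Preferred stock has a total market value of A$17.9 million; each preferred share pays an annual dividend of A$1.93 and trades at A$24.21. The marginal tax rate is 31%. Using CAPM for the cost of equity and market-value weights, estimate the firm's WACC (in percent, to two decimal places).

5.11%

Cost of equity via CAPM: Re = 2.75% + 1.16 × 4.83% = 8.3528%.
Cost of preferred: Rp = 1.93 / 24.21 = 7.9719%.
Market value of equity E = 83.22 × 3.02m = 251.3244m.
Total capital V = 251.3244 + 17.9 + 137 + 130 = 536.2244.
Equity: weight = 251.3244/536.2244 = 0.4687; cost = 8.3528%.
Preferred: weight = 17.9/536.2244 = 0.0334; cost = 7.9719%.
Revolver drawn: weight = 137/536.2244 = 0.2555; after-tax cost = 2.9% × (1 − 31%) = 2.0010%.
Term loan: weight = 130/536.2244 = 0.2424; after-tax cost = 2.5% × (1 − 31%) = 1.7250%.
WACC = 0.4687 × 8.3528% + 0.0334 × 7.9719% + 0.2555 × 2.0010% + 0.2424 × 1.7250% = 5.1104%.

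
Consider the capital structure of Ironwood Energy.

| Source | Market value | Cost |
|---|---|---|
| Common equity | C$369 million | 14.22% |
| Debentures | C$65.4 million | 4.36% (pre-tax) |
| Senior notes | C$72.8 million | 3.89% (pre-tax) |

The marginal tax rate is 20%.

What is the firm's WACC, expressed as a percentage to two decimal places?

Total capital V = 369 + 65.4 + 72.8 = 507.2.
Equity: weight = 369/507.2 = 0.7275; cost = 14.22%.
Debentures: weight = 65.4/507.2 = 0.1289; after-tax cost = 4.36% × (1 − 20%) = 3.4880%.
Senior notes: weight = 72.8/507.2 = 0.1435; after-tax cost = 3.89% × (1 − 20%) = 3.1120%.
WACC = 0.7275 × 14.2200% + 0.1289 × 3.4880% + 0.1435 × 3.1120% = 11.2418%.

11.24%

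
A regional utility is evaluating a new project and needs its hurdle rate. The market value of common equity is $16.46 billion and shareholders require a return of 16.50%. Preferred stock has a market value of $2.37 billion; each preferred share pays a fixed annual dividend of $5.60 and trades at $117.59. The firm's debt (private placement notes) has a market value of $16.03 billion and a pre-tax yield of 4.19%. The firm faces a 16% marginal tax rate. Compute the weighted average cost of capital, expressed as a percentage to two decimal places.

9.73%

Cost of preferred: Rp = 5.6 / 117.59 = 4.7623%.
Total capital V = 16.46 + 2.37 + 16.03 = 34.86.
Equity: weight = 16.46/34.86 = 0.4722; cost = 16.5%.
Preferred: weight = 2.37/34.86 = 0.0680; cost = 4.7623%.
Private placement notes: weight = 16.03/34.86 = 0.4598; after-tax cost = 4.19% × (1 − 16%) = 3.5196%.
WACC = 0.4722 × 16.5000% + 0.0680 × 4.7623% + 0.4598 × 3.5196% = 9.7331%.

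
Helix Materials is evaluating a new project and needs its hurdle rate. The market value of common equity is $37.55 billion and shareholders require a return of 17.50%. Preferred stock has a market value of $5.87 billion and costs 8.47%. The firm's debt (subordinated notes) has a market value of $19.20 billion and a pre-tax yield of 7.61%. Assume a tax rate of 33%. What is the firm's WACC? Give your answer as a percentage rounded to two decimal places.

Total capital V = 37.55 + 5.87 + 19.2 = 62.62.
Equity: weight = 37.55/62.62 = 0.5996; cost = 17.5%.
Preferred: weight = 5.87/62.62 = 0.0937; cost = 8.47%.
Subordinated notes: weight = 19.2/62.62 = 0.3066; after-tax cost = 7.61% × (1 − 33%) = 5.0987%.
WACC = 0.5996 × 17.5000% + 0.0937 × 8.4700% + 0.3066 × 5.0987% = 12.8511%.

12.85%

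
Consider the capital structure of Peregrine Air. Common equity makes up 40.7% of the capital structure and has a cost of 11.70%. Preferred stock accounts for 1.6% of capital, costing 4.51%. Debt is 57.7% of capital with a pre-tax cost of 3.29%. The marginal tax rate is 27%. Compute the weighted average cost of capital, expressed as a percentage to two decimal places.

After-tax cost of debt = 3.29% × (1 − 27%) = 2.4017%.
WACC = 0.407 × 11.7000% + 0.016 × 4.5100% + 0.577 × 2.4017% = 6.2198%.

6.22%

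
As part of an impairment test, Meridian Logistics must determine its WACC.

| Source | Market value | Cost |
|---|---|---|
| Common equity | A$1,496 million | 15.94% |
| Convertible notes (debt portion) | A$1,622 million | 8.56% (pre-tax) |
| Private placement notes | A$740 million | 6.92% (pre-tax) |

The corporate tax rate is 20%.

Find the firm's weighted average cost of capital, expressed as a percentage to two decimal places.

Total capital V = 1496 + 1622 + 740 = 3858.
Equity: weight = 1496/3858 = 0.3878; cost = 15.94%.
Convertible notes (debt portion): weight = 1622/3858 = 0.4204; after-tax cost = 8.56% × (1 − 20%) = 6.8480%.
Private placement notes: weight = 740/3858 = 0.1918; after-tax cost = 6.92% × (1 − 20%) = 5.5360%.
WACC = 0.3878 × 15.9400% + 0.4204 × 6.8480% + 0.1918 × 5.5360% = 10.1219%.

10.12%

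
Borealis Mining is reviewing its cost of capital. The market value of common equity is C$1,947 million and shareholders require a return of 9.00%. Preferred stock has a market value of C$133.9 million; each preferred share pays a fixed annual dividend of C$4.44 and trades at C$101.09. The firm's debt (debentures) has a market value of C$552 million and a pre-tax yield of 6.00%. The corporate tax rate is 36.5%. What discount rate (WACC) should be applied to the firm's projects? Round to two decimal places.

7.68%

Cost of preferred: Rp = 4.44 / 101.09 = 4.3921%.
Total capital V = 1947 + 133.9 + 552 = 2632.9.
Equity: weight = 1947/2632.9 = 0.7395; cost = 9%.
Preferred: weight = 133.9/2632.9 = 0.0509; cost = 4.3921%.
Debentures: weight = 552/2632.9 = 0.2097; after-tax cost = 6% × (1 − 36.5%) = 3.8100%.
WACC = 0.7395 × 9.0000% + 0.0509 × 4.3921% + 0.2097 × 3.8100% = 7.6776%.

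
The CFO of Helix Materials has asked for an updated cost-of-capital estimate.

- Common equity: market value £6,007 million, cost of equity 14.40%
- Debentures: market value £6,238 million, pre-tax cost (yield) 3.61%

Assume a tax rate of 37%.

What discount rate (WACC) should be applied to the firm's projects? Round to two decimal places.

8.22%

Total capital V = 6007 + 6238 = 12245.
Equity: weight = 6007/12245 = 0.4906; cost = 14.4%.
Debentures: weight = 6238/12245 = 0.5094; after-tax cost = 3.61% × (1 − 37%) = 2.2743%.
WACC = 0.4906 × 14.4000% + 0.5094 × 2.2743% = 8.2228%.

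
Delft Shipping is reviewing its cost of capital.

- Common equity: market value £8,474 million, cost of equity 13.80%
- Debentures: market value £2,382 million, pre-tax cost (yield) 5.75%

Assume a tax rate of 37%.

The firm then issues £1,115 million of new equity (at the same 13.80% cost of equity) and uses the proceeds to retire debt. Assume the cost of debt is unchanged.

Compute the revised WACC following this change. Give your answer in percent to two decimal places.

12.61%

After the change:
Total capital V = 9589 + 1267 = 10856.
Equity: weight = 9589/10856 = 0.8833; cost = 13.8%.
Debentures: weight = 1267/10856 = 0.1167; after-tax cost = 5.75% × (1 − 37%) = 3.6225%.
WACC = 0.8833 × 13.8000% + 0.1167 × 3.6225% = 12.6122%.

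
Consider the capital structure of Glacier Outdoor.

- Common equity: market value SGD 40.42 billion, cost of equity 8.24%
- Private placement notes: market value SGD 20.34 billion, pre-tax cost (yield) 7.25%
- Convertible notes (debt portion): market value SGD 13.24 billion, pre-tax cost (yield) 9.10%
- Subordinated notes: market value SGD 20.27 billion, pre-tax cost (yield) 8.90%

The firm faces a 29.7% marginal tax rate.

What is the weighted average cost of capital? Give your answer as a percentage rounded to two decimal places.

6.88%

Total capital V = 40.42 + 20.34 + 13.24 + 20.27 = 94.27.
Equity: weight = 40.42/94.27 = 0.4288; cost = 8.24%.
Private placement notes: weight = 20.34/94.27 = 0.2158; after-tax cost = 7.25% × (1 − 29.7%) = 5.0968%.
Convertible notes (debt portion): weight = 13.24/94.27 = 0.1404; after-tax cost = 9.1% × (1 − 29.7%) = 6.3973%.
Subordinated notes: weight = 20.27/94.27 = 0.2150; after-tax cost = 8.9% × (1 − 29.7%) = 6.2567%.
WACC = 0.4288 × 8.2400% + 0.2158 × 5.0968% + 0.1404 × 6.3973% + 0.2150 × 6.2567% = 6.8765%.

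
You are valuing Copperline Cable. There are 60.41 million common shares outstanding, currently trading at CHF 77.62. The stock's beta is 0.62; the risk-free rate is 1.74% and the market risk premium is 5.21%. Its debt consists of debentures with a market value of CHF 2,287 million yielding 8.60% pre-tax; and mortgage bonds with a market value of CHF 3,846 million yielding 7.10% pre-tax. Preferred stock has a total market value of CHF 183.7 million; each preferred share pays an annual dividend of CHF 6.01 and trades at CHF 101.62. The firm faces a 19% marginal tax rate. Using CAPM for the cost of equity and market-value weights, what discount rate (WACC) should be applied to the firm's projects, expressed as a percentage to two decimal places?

Cost of equity via CAPM: Re = 1.74% + 0.62 × 5.21% = 4.9702%.
Cost of preferred: Rp = 6.01 / 101.62 = 5.9142%.
Market value of equity E = 77.62 × 60.41m = 4689.0242m.
Total capital V = 4689.0242 + 183.7 + 2287 + 3846 = 11005.7242.
Equity: weight = 4689.0242/11005.7242 = 0.4261; cost = 4.9702%.
Preferred: weight = 183.7/11005.7242 = 0.0167; cost = 5.9142%.
Debentures: weight = 2287/11005.7242 = 0.2078; after-tax cost = 8.6% × (1 − 19%) = 6.9660%.
Mortgage bonds: weight = 3846/11005.7242 = 0.3495; after-tax cost = 7.1% × (1 − 19%) = 5.7510%.
WACC = 0.4261 × 4.9702% + 0.0167 × 5.9142% + 0.2078 × 6.9660% + 0.3495 × 5.7510% = 5.6735%.

5.67%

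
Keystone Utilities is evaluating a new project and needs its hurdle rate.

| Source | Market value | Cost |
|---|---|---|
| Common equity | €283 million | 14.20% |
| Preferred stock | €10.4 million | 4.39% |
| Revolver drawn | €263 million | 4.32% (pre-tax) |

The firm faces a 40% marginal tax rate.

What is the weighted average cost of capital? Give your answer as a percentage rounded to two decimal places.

Total capital V = 283 + 10.4 + 263 = 556.4.
Equity: weight = 283/556.4 = 0.5086; cost = 14.2%.
Preferred: weight = 10.4/556.4 = 0.0187; cost = 4.39%.
Revolver drawn: weight = 263/556.4 = 0.4727; after-tax cost = 4.32% × (1 − 40%) = 2.5920%.
WACC = 0.5086 × 14.2000% + 0.0187 × 4.3900% + 0.4727 × 2.5920% = 8.5297%.

8.53%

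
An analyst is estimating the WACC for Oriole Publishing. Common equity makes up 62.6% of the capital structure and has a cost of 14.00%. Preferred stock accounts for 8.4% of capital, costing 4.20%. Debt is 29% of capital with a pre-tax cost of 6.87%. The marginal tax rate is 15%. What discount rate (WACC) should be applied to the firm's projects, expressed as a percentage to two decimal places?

10.81%

After-tax cost of debt = 6.87% × (1 − 15%) = 5.8395%.
WACC = 0.626 × 14.0000% + 0.084 × 4.2000% + 0.290 × 5.8395% = 10.8103%.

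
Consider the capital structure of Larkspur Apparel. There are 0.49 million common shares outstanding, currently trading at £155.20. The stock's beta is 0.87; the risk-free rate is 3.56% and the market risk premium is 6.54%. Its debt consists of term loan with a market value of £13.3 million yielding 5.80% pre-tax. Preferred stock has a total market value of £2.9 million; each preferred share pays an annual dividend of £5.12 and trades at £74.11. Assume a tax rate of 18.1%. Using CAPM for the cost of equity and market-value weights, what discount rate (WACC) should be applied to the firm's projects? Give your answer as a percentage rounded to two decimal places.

8.53%

Cost of equity via CAPM: Re = 3.56% + 0.87 × 6.54% = 9.2498%.
Cost of preferred: Rp = 5.12 / 74.11 = 6.9086%.
Market value of equity E = 155.2 × 0.49m = 76.048m.
Total capital V = 76.048 + 2.9 + 13.3 = 92.248.
Equity: weight = 76.048/92.248 = 0.8244; cost = 9.2498%.
Preferred: weight = 2.9/92.248 = 0.0314; cost = 6.9086%.
Term loan: weight = 13.3/92.248 = 0.1442; after-tax cost = 5.8% × (1 − 18.1%) = 4.7502%.
WACC = 0.8244 × 9.2498% + 0.0314 × 6.9086% + 0.1442 × 4.7502% = 8.5275%.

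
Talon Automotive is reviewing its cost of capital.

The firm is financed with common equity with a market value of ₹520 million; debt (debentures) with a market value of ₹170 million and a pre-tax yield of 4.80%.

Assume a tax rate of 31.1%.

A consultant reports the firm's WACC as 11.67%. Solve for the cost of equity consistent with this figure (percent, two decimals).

Total capital V = 520 + 170 = 690.
Equity weight = 520/690 = 0.7536.
Debentures weight = 170/690 = 0.2464.
Debt contribution = 0.2464 × 4.8% × (1 − 31.1%) = 0.8148%.
Required equity contribution = 11.67% − 0.8148% = 10.8552%.
Re = 10.8552% / 0.7536 = 14.4040%.

14.40%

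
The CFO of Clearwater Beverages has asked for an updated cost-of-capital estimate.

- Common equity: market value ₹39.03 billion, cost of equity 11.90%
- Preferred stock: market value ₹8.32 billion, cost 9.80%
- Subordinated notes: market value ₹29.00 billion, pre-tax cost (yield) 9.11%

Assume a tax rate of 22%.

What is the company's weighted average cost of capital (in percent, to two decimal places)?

9.85%

Total capital V = 39.03 + 8.32 + 29 = 76.35.
Equity: weight = 39.03/76.35 = 0.5112; cost = 11.9%.
Preferred: weight = 8.32/76.35 = 0.1090; cost = 9.8%.
Subordinated notes: weight = 29/76.35 = 0.3798; after-tax cost = 9.11% × (1 − 22%) = 7.1058%.
WACC = 0.5112 × 11.9000% + 0.1090 × 9.8000% + 0.3798 × 7.1058% = 9.8502%.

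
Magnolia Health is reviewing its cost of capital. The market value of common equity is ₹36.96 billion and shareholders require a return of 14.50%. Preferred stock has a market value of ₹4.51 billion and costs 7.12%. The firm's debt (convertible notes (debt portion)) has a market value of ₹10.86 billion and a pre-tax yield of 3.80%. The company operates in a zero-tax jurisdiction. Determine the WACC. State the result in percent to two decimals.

Total capital V = 36.96 + 4.51 + 10.86 = 52.33.
Equity: weight = 36.96/52.33 = 0.7063; cost = 14.5%.
Preferred: weight = 4.51/52.33 = 0.0862; cost = 7.12%.
Convertible notes (debt portion): weight = 10.86/52.33 = 0.2075; after-tax cost = 3.8% × (1 − 0%) = 3.8000%.
WACC = 0.7063 × 14.5000% + 0.0862 × 7.1200% + 0.2075 × 3.8000% = 11.6434%.

11.64%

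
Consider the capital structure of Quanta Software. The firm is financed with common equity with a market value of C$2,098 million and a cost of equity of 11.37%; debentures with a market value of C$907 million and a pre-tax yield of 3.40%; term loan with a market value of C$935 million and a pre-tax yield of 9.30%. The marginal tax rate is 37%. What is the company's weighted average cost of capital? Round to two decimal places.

7.94%

Total capital V = 2098 + 907 + 935 = 3940.
Equity: weight = 2098/3940 = 0.5325; cost = 11.37%.
Debentures: weight = 907/3940 = 0.2302; after-tax cost = 3.4% × (1 − 37%) = 2.1420%.
Term loan: weight = 935/3940 = 0.2373; after-tax cost = 9.3% × (1 − 37%) = 5.8590%.
WACC = 0.5325 × 11.3700% + 0.2302 × 2.1420% + 0.2373 × 5.8590% = 7.9379%.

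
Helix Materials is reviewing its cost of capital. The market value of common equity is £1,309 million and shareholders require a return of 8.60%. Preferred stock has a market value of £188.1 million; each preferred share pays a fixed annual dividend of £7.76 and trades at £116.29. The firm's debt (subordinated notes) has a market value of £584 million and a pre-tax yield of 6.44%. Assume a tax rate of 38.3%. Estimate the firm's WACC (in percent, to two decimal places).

7.13%

Cost of preferred: Rp = 7.76 / 116.29 = 6.6730%.
Total capital V = 1309 + 188.1 + 584 = 2081.1.
Equity: weight = 1309/2081.1 = 0.6290; cost = 8.6%.
Preferred: weight = 188.1/2081.1 = 0.0904; cost = 6.673%.
Subordinated notes: weight = 584/2081.1 = 0.2806; after-tax cost = 6.44% × (1 − 38.3%) = 3.9735%.
WACC = 0.6290 × 8.6000% + 0.0904 × 6.6730% + 0.2806 × 3.9735% = 7.1275%.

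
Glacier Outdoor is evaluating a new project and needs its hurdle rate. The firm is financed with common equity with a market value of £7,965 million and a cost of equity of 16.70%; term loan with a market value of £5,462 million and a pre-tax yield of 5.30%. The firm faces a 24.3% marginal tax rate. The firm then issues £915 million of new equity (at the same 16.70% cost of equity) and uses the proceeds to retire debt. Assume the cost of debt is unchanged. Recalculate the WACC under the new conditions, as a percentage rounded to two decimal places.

12.40%

After the change:
Total capital V = 8880 + 4547 = 13427.
Equity: weight = 8880/13427 = 0.6614; cost = 16.7%.
Term loan: weight = 4547/13427 = 0.3386; after-tax cost = 5.3% × (1 − 24.3%) = 4.0121%.
WACC = 0.6614 × 16.7000% + 0.3386 × 4.0121% = 12.4033%.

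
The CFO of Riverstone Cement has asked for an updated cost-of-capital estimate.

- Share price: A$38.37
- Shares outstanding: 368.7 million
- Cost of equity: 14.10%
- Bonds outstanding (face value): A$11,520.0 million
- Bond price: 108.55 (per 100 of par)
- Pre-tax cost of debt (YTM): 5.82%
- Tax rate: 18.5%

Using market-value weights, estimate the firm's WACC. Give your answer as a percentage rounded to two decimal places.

9.71%

Market value of equity E = 38.37 × 368.7m = 14147.019m. Market value of debt D = 11520m × 108.55/100 = 12504.96m.
Total capital V = 14147.019 + 12504.96 = 26651.979.
Equity: weight = 14147.019/26651.979 = 0.5308; cost = 14.1%.
Bonds outstanding: weight = 12504.96/26651.979 = 0.4692; after-tax cost = 5.82% × (1 − 18.5%) = 4.7433%.
WACC = 0.5308 × 14.1000% + 0.4692 × 4.7433% = 9.7099%.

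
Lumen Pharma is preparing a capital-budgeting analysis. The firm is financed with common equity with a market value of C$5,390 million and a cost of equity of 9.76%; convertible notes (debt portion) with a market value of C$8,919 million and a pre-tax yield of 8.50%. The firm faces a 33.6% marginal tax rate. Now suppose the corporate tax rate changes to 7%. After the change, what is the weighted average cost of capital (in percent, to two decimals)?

8.60%

After the change:
Total capital V = 5390 + 8919 = 14309.
Equity: weight = 5390/14309 = 0.3767; cost = 9.76%.
Convertible notes (debt portion): weight = 8919/14309 = 0.6233; after-tax cost = 8.5% × (1 − 7%) = 7.9050%.
WACC = 0.3767 × 9.7600% + 0.6233 × 7.9050% = 8.6038%.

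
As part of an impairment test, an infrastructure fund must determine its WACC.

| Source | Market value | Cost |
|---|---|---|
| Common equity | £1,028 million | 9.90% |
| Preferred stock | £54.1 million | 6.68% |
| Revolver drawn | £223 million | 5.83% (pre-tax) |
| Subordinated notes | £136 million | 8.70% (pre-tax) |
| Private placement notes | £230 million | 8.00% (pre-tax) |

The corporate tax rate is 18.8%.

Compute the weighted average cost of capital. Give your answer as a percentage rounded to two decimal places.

8.41%

Total capital V = 1028 + 54.1 + 223 + 136 + 230 = 1671.1.
Equity: weight = 1028/1671.1 = 0.6152; cost = 9.9%.
Preferred: weight = 54.1/1671.1 = 0.0324; cost = 6.68%.
Revolver drawn: weight = 223/1671.1 = 0.1334; after-tax cost = 5.83% × (1 − 18.8%) = 4.7340%.
Subordinated notes: weight = 136/1671.1 = 0.0814; after-tax cost = 8.7% × (1 − 18.8%) = 7.0644%.
Private placement notes: weight = 230/1671.1 = 0.1376; after-tax cost = 8% × (1 − 18.8%) = 6.4960%.
WACC = 0.6152 × 9.9000% + 0.0324 × 6.6800% + 0.1334 × 4.7340% + 0.0814 × 7.0644% + 0.1376 × 6.4960% = 8.4071%.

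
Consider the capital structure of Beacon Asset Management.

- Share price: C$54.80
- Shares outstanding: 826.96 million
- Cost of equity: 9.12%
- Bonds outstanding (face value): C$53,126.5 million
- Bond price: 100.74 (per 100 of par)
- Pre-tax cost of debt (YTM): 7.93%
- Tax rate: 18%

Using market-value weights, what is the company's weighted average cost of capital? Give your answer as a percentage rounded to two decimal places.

7.70%

Market value of equity E = 54.8 × 826.96m = 45317.408m. Market value of debt D = 53126.5m × 100.74/100 = 53519.6361m.
Total capital V = 45317.408 + 53519.6361 = 98837.0441.
Equity: weight = 45317.408/98837.0441 = 0.4585; cost = 9.12%.
Bonds outstanding: weight = 53519.6361/98837.0441 = 0.5415; after-tax cost = 7.93% × (1 − 18%) = 6.5026%.
WACC = 0.4585 × 9.1200% + 0.5415 × 6.5026% = 7.7027%.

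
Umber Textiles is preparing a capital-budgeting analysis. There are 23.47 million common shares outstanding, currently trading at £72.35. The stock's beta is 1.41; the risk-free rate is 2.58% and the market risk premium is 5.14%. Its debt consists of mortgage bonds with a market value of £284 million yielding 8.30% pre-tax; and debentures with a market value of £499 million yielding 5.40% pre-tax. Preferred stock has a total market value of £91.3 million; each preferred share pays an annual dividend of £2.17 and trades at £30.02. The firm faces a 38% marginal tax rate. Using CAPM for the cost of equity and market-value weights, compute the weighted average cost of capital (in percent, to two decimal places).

7.96%

Cost of equity via CAPM: Re = 2.58% + 1.41 × 5.14% = 9.8274%.
Cost of preferred: Rp = 2.17 / 30.02 = 7.2285%.
Market value of equity E = 72.35 × 23.47m = 1698.0545m.
Total capital V = 1698.0545 + 91.3 + 284 + 499 = 2572.3545.
Equity: weight = 1698.0545/2572.3545 = 0.6601; cost = 9.8274%.
Preferred: weight = 91.3/2572.3545 = 0.0355; cost = 7.2285%.
Mortgage bonds: weight = 284/2572.3545 = 0.1104; after-tax cost = 8.3% × (1 − 38%) = 5.1460%.
Debentures: weight = 499/2572.3545 = 0.1940; after-tax cost = 5.4% × (1 − 38%) = 3.3480%.
WACC = 0.6601 × 9.8274% + 0.0355 × 7.2285% + 0.1104 × 5.1460% + 0.1940 × 3.3480% = 7.9614%.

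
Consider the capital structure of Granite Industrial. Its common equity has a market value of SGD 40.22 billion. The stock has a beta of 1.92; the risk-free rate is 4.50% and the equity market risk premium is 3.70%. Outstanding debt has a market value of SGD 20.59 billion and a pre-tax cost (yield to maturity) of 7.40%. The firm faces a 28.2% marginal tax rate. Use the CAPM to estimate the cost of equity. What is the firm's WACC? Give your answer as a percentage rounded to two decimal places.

Cost of equity via CAPM: Re = 4.5% + 1.92 × 3.7% = 11.6040%.
Total capital V = 40.22 + 20.59 = 60.81.
Equity: weight = 40.22/60.81 = 0.6614; cost = 11.604%.
Debt: weight = 20.59/60.81 = 0.3386; after-tax cost = 7.4% × (1 − 28.2%) = 5.3132%.
WACC = 0.6614 × 11.6040% + 0.3386 × 5.3132% = 9.4740%.

9.47%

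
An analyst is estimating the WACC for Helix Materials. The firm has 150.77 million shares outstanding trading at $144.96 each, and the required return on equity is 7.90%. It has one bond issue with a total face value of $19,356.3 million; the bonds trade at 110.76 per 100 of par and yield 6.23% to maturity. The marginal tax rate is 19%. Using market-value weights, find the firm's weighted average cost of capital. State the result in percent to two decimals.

6.49%

Market value of equity E = 144.96 × 150.77m = 21855.6192m. Market value of debt D = 19356.3m × 110.76/100 = 21439.03788m.
Total capital V = 21855.6192 + 21439.03788 = 43294.65708.
Equity: weight = 21855.6192/43294.65708 = 0.5048; cost = 7.9%.
Bonds outstanding: weight = 21439.03788/43294.65708 = 0.4952; after-tax cost = 6.23% × (1 − 19%) = 5.0463%.
WACC = 0.5048 × 7.9000% + 0.4952 × 5.0463% = 6.4869%.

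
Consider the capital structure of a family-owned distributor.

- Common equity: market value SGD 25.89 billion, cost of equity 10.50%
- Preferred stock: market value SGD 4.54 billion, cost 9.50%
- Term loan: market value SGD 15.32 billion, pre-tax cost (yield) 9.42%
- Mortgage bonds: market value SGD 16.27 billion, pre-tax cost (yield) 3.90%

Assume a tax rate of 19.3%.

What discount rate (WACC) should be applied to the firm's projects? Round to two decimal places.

Total capital V = 25.89 + 4.54 + 15.32 + 16.27 = 62.02.
Equity: weight = 25.89/62.02 = 0.4174; cost = 10.5%.
Preferred: weight = 4.54/62.02 = 0.0732; cost = 9.5%.
Term loan: weight = 15.32/62.02 = 0.2470; after-tax cost = 9.42% × (1 − 19.3%) = 7.6019%.
Mortgage bonds: weight = 16.27/62.02 = 0.2623; after-tax cost = 3.9% × (1 − 19.3%) = 3.1473%.
WACC = 0.4174 × 10.5000% + 0.0732 × 9.5000% + 0.2470 × 7.6019% + 0.2623 × 3.1473% = 7.7821%.

7.78%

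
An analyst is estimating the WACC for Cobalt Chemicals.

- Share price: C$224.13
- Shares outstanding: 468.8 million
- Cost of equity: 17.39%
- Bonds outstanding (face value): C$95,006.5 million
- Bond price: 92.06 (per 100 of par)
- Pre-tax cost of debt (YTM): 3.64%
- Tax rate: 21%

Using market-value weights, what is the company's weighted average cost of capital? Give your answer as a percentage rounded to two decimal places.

Market value of equity E = 224.13 × 468.8m = 105072.144m. Market value of debt D = 95006.5m × 92.06/100 = 87462.9839m.
Total capital V = 105072.144 + 87462.9839 = 192535.1279.
Equity: weight = 105072.144/192535.1279 = 0.5457; cost = 17.39%.
Bonds outstanding: weight = 87462.9839/192535.1279 = 0.4543; after-tax cost = 3.64% × (1 − 21%) = 2.8756%.
WACC = 0.5457 × 17.3900% + 0.4543 × 2.8756% = 10.7965%.

10.80%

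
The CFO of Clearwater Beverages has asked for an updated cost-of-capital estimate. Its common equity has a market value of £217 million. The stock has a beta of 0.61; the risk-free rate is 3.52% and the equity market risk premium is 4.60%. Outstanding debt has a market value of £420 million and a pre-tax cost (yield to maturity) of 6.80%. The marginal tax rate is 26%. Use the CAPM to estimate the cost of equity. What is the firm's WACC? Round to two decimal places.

5.47%

Cost of equity via CAPM: Re = 3.52% + 0.61 × 4.6% = 6.3260%.
Total capital V = 217 + 420 = 637.
Equity: weight = 217/637 = 0.3407; cost = 6.326%.
Debt: weight = 420/637 = 0.6593; after-tax cost = 6.8% × (1 − 26%) = 5.0320%.
WACC = 0.3407 × 6.3260% + 0.6593 × 5.0320% = 5.4728%.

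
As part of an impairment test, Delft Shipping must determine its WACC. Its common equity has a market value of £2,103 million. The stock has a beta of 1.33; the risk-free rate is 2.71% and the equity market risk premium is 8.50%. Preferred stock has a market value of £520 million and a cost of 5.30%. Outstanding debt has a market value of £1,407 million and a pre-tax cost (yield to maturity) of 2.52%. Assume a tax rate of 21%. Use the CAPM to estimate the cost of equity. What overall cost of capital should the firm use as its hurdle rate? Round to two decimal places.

Cost of equity via CAPM: Re = 2.71% + 1.33 × 8.5% = 14.0150%.
Total capital V = 2103 + 520 + 1407 = 4030.
Equity: weight = 2103/4030 = 0.5218; cost = 14.015%.
Preferred: weight = 520/4030 = 0.1290; cost = 5.3%.
Debt: weight = 1407/4030 = 0.3491; after-tax cost = 2.52% × (1 − 21%) = 1.9908%.
WACC = 0.5218 × 14.0150% + 0.1290 × 5.3000% + 0.3491 × 1.9908% = 8.6925%.

8.69%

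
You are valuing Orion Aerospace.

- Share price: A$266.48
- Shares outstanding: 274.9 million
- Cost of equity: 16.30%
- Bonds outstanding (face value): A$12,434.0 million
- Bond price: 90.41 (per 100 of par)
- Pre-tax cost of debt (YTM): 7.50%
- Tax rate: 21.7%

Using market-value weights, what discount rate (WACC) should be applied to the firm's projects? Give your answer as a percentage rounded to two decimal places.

14.91%

Market value of equity E = 266.48 × 274.9m = 73255.352m. Market value of debt D = 12434m × 90.41/100 = 11241.5794m.
Total capital V = 73255.352 + 11241.5794 = 84496.9314.
Equity: weight = 73255.352/84496.9314 = 0.8670; cost = 16.3%.
Bonds outstanding: weight = 11241.5794/84496.9314 = 0.1330; after-tax cost = 7.5% × (1 − 21.7%) = 5.8725%.
WACC = 0.8670 × 16.3000% + 0.1330 × 5.8725% = 14.9127%.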